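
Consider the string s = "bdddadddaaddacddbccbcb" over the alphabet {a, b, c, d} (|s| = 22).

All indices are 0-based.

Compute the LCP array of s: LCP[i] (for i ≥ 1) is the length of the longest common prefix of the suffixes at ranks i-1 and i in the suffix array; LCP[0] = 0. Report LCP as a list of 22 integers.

[0, 1, 1, 3, 0, 1, 2, 1, 0, 2, 1, 1, 0, 2, 2, 1, 1, 3, 3, 2, 2, 4]

sorted suffixes:
  #0 SA[0]=8  'aaddacddbccbcb'
  #1 SA[1]=12  'acddbccbcb'
  #2 SA[2]=9  'addacddbccbcb'
  #3 SA[3]=4  'adddaaddacddbccbcb'
  #4 SA[4]=21  'b'
  #5 SA[5]=19  'bcb'
  #6 SA[6]=16  'bccbcb'
  #7 SA[7]=0  'bdddadddaaddacddbccbcb'
  #8 SA[8]=20  'cb'
  #9 SA[9]=18  'cbcb'
  #10 SA[10]=17  'ccbcb'
  #11 SA[11]=13  'cddbccbcb'
  #12 SA[12]=7  'daaddacddbccbcb'
  #13 SA[13]=11  'dacddbccbcb'
  #14 SA[14]=3  'dadddaaddacddbccbcb'
  #15 SA[15]=15  'dbccbcb'
  #16 SA[16]=6  'ddaaddacddbccbcb'
  #17 SA[17]=10  'ddacddbccbcb'
  #18 SA[18]=2  'ddadddaaddacddbccbcb'
  #19 SA[19]=14  'ddbccbcb'
  #20 SA[20]=5  'dddaaddacddbccbcb'
  #21 SA[21]=1  'dddadddaaddacddbccbcb'

SA = [8, 12, 9, 4, 21, 19, 16, 0, 20, 18, 17, 13, 7, 11, 3, 15, 6, 10, 2, 14, 5, 1]
[i] adj suffixes → lcp
  [1] 8/12 → 1 ('a')
  [2] 12/9 → 1 ('a')
  [3] 9/4 → 3 ('add')
  [4] 4/21 → 0 ('')
  [5] 21/19 → 1 ('b')
  [6] 19/16 → 2 ('bc')
  [7] 16/0 → 1 ('b')
  [8] 0/20 → 0 ('')
  [9] 20/18 → 2 ('cb')
  [10] 18/17 → 1 ('c')
  [11] 17/13 → 1 ('c')
  [12] 13/7 → 0 ('')
  [13] 7/11 → 2 ('da')
  [14] 11/3 → 2 ('da')
  [15] 3/15 → 1 ('d')
  [16] 15/6 → 1 ('d')
  [17] 6/10 → 3 ('dda')
  [18] 10/2 → 3 ('dda')
  [19] 2/14 → 2 ('dd')
  [20] 14/5 → 2 ('dd')
  [21] 5/1 → 4 ('ddda')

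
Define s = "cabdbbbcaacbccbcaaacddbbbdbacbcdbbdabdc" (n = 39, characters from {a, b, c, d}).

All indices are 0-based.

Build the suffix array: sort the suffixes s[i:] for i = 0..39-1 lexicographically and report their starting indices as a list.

[16, 8, 17, 1, 35, 9, 27, 18, 26, 4, 22, 5, 32, 23, 14, 6, 11, 29, 33, 24, 2, 36, 38, 15, 7, 0, 13, 10, 28, 12, 30, 19, 34, 25, 3, 21, 31, 37, 20]

rank | idx | suffix
   0 |  16 | aaacddbbbdbacbcdbbdabdc
   1 |   8 | aacbccbcaaacddbbbdbacbcdbbdabdc
   2 |  17 | aacddbbbdbacbcdbbdabdc
   3 |   1 | abdbbbcaacbccbcaaacddbbbdbacbcdbbdabdc
   4 |  35 | abdc
   5 |   9 | acbccbcaaacddbbbdbacbcdbbdabdc
   6 |  27 | acbcdbbdabdc
   7 |  18 | acddbbbdbacbcdbbdabdc
   8 |  26 | bacbcdbbdabdc
   9 |   4 | bbbcaacbccbcaaacddbbbdbacbcdbbdabdc
  10 |  22 | bbbdbacbcdbbdabdc
  11 |   5 | bbcaacbccbcaaacddbbbdbacbcdbbdabdc
  12 |  32 | bbdabdc
  13 |  23 | bbdbacbcdbbdabdc
  14 |  14 | bcaaacddbbbdbacbcdbbdabdc
  15 |   6 | bcaacbccbcaaacddbbbdbacbcdbbdabdc
  16 |  11 | bccbcaaacddbbbdbacbcdbbdabdc
  17 |  29 | bcdbbdabdc
  18 |  33 | bdabdc
  19 |  24 | bdbacbcdbbdabdc
  20 |   2 | bdbbbcaacbccbcaaacddbbbdbacbcdbbdabdc
  21 |  36 | bdc
  22 |  38 | c
  23 |  15 | caaacddbbbdbacbcdbbdabdc
  24 |   7 | caacbccbcaaacddbbbdbacbcdbbdabdc
  25 |   0 | cabdbbbcaacbccbcaaacddbbbdbacbcdbbdabdc
  26 |  13 | cbcaaacddbbbdbacbcdbbdabdc
  27 |  10 | cbccbcaaacddbbbdbacbcdbbdabdc
  28 |  28 | cbcdbbdabdc
  29 |  12 | ccbcaaacddbbbdbacbcdbbdabdc
  30 |  30 | cdbbdabdc
  31 |  19 | cddbbbdbacbcdbbdabdc
  32 |  34 | dabdc
  33 |  25 | dbacbcdbbdabdc
  34 |   3 | dbbbcaacbccbcaaacddbbbdbacbcdbbdabdc
  35 |  21 | dbbbdbacbcdbbdabdc
  36 |  31 | dbbdabdc
  37 |  37 | dc
  38 |  20 | ddbbbdbacbcdbbdabdc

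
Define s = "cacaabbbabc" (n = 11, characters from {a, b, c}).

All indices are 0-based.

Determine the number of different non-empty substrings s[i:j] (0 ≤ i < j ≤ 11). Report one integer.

55

sorted suffixes:
  #0 SA[0]=3  'aabbbabc'
  #1 SA[1]=4  'abbbabc'
  #2 SA[2]=8  'abc'
  #3 SA[3]=1  'acaabbbabc'
  #4 SA[4]=7  'babc'
  #5 SA[5]=6  'bbabc'
  #6 SA[6]=5  'bbbabc'
  #7 SA[7]=9  'bc'
  #8 SA[8]=10  'c'
  #9 SA[9]=2  'caabbbabc'
  #10 SA[10]=0  'cacaabbbabc'

SA = [3, 4, 8, 1, 7, 6, 5, 9, 10, 2, 0]
[i] adj suffixes → lcp
  [1] 3/4 → 1 ('a')
  [2] 4/8 → 2 ('ab')
  [3] 8/1 → 1 ('a')
  [4] 1/7 → 0 ('')
  [5] 7/6 → 1 ('b')
  [6] 6/5 → 2 ('bb')
  [7] 5/9 → 1 ('b')
  [8] 9/10 → 0 ('')
  [9] 10/2 → 1 ('c')
  [10] 2/0 → 2 ('ca')

n(n+1)/2 = 11·12/2 = 66
Σ LCP = 0 + 1 + 2 + 1 + 0 + 1 + 2 + 1 + 0 + 1 + 2 = 11
distinct = 66 − 11 = 55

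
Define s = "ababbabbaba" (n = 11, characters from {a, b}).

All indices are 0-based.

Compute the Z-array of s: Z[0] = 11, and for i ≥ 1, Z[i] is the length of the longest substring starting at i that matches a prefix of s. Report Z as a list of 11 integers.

[11, 0, 2, 0, 0, 2, 0, 0, 3, 0, 1]

Z[0]=11
i=1: fresh scan; Z[1]=0
i=2: fresh scan; Z[2]=2 extend→box=[2,4)
i=3: min(r-i=1, Z[1]=0)=0; Z[3]=0
i=4: fresh scan; Z[4]=0
i=5: fresh scan; Z[5]=2 extend→box=[5,7)
i=6: min(r-i=1, Z[1]=0)=0; Z[6]=0
i=7: fresh scan; Z[7]=0
i=8: fresh scan; Z[8]=3 extend→box=[8,11)
i=9: min(r-i=2, Z[1]=0)=0; Z[9]=0
i=10: min(r-i=1, Z[2]=2)=1; Z[10]=1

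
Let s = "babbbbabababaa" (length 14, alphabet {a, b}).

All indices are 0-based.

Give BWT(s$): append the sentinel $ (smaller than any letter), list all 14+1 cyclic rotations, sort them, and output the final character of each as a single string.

rank  rotation         last
    0  $babbbbabababaa  a
    1  a$babbbbabababa  a
    2  aa$babbbbababab  b
    3  abaa$babbbbabab  b
    4  ababaa$babbbbab  b
    5  abababaa$babbbb  b
    6  abbbbabababaa$b  b
    7  baa$babbbbababa  a
    8  babaa$babbbbaba  a
    9  bababaa$babbbba  a
   10  babababaa$babbb  b
   11  babbbbabababaa$  $
   12  bbabababaa$babb  b
   13  bbbabababaa$bab  b
   14  bbbbabababaa$ba  a

aabbbbbaaab$bba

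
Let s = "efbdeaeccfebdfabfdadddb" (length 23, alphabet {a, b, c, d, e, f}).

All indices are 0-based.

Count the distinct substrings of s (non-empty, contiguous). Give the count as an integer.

257

rank→(start, suffix):
  0 → (14, 'abfdadddb')
  1 → (18, 'adddb')
  2 → (5, 'aeccfebdfabfdadddb')
  3 → (22, 'b')
  4 → (2, 'bdeaeccfebdfabfdadddb')
  5 → (11, 'bdfabfdadddb')
  6 → (15, 'bfdadddb')
  7 → (7, 'ccfebdfabfdadddb')
  8 → (8, 'cfebdfabfdadddb')
  9 → (17, 'dadddb')
  10 → (21, 'db')
  11 → (20, 'ddb')
  12 → (19, 'dddb')
  13 → (3, 'deaeccfebdfabfdadddb')
  14 → (12, 'dfabfdadddb')
  15 → (4, 'eaeccfebdfabfdadddb')
  16 → (10, 'ebdfabfdadddb')
  17 → (6, 'eccfebdfabfdadddb')
  18 → (0, 'efbdeaeccfebdfabfdadddb')
  19 → (13, 'fabfdadddb')
  20 → (1, 'fbdeaeccfebdfabfdadddb')
  21 → (16, 'fdadddb')
  22 → (9, 'febdfabfdadddb')

SA = [14, 18, 5, 22, 2, 11, 15, 7, 8, 17, 21, 20, 19, 3, 12, 4, 10, 6, 0, 13, 1, 16, 9]
[i] adj suffixes → lcp
  [1] 14/18 → 1 ('a')
  [2] 18/5 → 1 ('a')
  [3] 5/22 → 0 ('')
  [4] 22/2 → 1 ('b')
  [5] 2/11 → 2 ('bd')
  [6] 11/15 → 1 ('b')
  [7] 15/7 → 0 ('')
  [8] 7/8 → 1 ('c')
  [9] 8/17 → 0 ('')
  [10] 17/21 → 1 ('d')
  [11] 21/20 → 1 ('d')
  [12] 20/19 → 2 ('dd')
  [13] 19/3 → 1 ('d')
  [14] 3/12 → 1 ('d')
  [15] 12/4 → 0 ('')
  [16] 4/10 → 1 ('e')
  [17] 10/6 → 1 ('e')
  [18] 6/0 → 1 ('e')
  [19] 0/13 → 0 ('')
  [20] 13/1 → 1 ('f')
  [21] 1/16 → 1 ('f')
  [22] 16/9 → 1 ('f')

n(n+1)/2 = 23·24/2 = 276
Σ LCP = 0 + 1 + 1 + 0 + 1 + 2 + 1 + 0 + 1 + 0 + 1 + 1 + 2 + 1 + 1 + 0 + 1 + 1 + 1 + 0 + 1 + 1 + 1 = 19
distinct = 276 − 19 = 257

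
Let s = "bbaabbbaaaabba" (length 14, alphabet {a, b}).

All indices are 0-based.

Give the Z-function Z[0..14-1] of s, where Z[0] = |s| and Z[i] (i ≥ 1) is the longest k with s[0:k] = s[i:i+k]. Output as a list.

Z[0]=14
i=1: i≥r, start 0; Z[1]=1 scan→box=[1,2)
i=2: i≥r, start 0; Z[2]=0
i=3: i≥r, start 0; Z[3]=0
i=4: i≥r, start 0; Z[4]=2 scan→box=[4,6)
i=5: min(r-i=1, Z[1]=1)=1; Z[5]=4 scan→box=[5,9)
i=6: min(r-i=3, Z[1]=1)=1; Z[6]=1
i=7: min(r-i=2, Z[2]=0)=0; Z[7]=0
i=8: min(r-i=1, Z[3]=0)=0; Z[8]=0
i=9: i≥r, start 0; Z[9]=0
i=10: i≥r, start 0; Z[10]=0
i=11: i≥r, start 0; Z[11]=3 scan→box=[11,14)
i=12: min(r-i=2, Z[1]=1)=1; Z[12]=1
i=13: min(r-i=1, Z[2]=0)=0; Z[13]=0

[14, 1, 0, 0, 2, 4, 1, 0, 0, 0, 0, 3, 1, 0]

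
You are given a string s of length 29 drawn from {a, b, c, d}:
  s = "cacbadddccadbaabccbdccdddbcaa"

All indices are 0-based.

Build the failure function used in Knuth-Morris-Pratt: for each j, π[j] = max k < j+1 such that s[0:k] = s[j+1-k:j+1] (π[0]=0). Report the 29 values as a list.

[0, 0, 1, 0, 0, 0, 0, 0, 1, 1, 2, 0, 0, 0, 0, 0, 1, 1, 0, 0, 1, 1, 0, 0, 0, 0, 1, 2, 0]

π[0] = 0
j=1 s[j]='a': π[1]=0 (border '')
j=2 s[j]='c': π[2]=1 (border 'c')
j=3 s[j]='b': k: 1→0; π[3]=0 (border '')
j=4 s[j]='a': π[4]=0 (border '')
j=5 s[j]='d': π[5]=0 (border '')
j=6 s[j]='d': π[6]=0 (border '')
j=7 s[j]='d': π[7]=0 (border '')
j=8 s[j]='c': π[8]=1 (border 'c')
j=9 s[j]='c': k: 1→0; π[9]=1 (border 'c')
j=10 s[j]='a': π[10]=2 (border 'ca')
j=11 s[j]='d': k: 2→0; π[11]=0 (border '')
j=12 s[j]='b': π[12]=0 (border '')
j=13 s[j]='a': π[13]=0 (border '')
j=14 s[j]='a': π[14]=0 (border '')
j=15 s[j]='b': π[15]=0 (border '')
j=16 s[j]='c': π[16]=1 (border 'c')
j=17 s[j]='c': k: 1→0; π[17]=1 (border 'c')
j=18 s[j]='b': k: 1→0; π[18]=0 (border '')
j=19 s[j]='d': π[19]=0 (border '')
j=20 s[j]='c': π[20]=1 (border 'c')
j=21 s[j]='c': k: 1→0; π[21]=1 (border 'c')
j=22 s[j]='d': k: 1→0; π[22]=0 (border '')
j=23 s[j]='d': π[23]=0 (border '')
j=24 s[j]='d': π[24]=0 (border '')
j=25 s[j]='b': π[25]=0 (border '')
j=26 s[j]='c': π[26]=1 (border 'c')
j=27 s[j]='a': π[27]=2 (border 'ca')
j=28 s[j]='a': k: 2→0; π[28]=0 (border '')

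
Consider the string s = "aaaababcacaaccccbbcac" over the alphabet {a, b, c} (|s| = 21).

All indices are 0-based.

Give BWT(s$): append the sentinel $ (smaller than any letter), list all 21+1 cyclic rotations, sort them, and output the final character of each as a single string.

rank  rotation                last
    0  $aaaababcacaaccccbbcac  c
    1  aaaababcacaaccccbbcac$  $
    2  aaababcacaaccccbbcac$a  a
    3  aababcacaaccccbbcac$aa  a
    4  aaccccbbcac$aaaababcac  c
    5  ababcacaaccccbbcac$aaa  a
    6  abcacaaccccbbcac$aaaab  b
    7  ac$aaaababcacaaccccbbc  c
    8  acaaccccbbcac$aaaababc  c
    9  accccbbcac$aaaababcaca  a
   10  babcacaaccccbbcac$aaaa  a
   11  bbcac$aaaababcacaacccc  c
   12  bcac$aaaababcacaaccccb  b
   13  bcacaaccccbbcac$aaaaba  a
   14  c$aaaababcacaaccccbbca  a
   15  caaccccbbcac$aaaababca  a
   16  cac$aaaababcacaaccccbb  b
   17  cacaaccccbbcac$aaaabab  b
   18  cbbcac$aaaababcacaaccc  c
   19  ccbbcac$aaaababcacaacc  c
   20  cccbbcac$aaaababcacaac  c
   21  ccccbbcac$aaaababcacaa  a

c$aacabccaacbaaabbccca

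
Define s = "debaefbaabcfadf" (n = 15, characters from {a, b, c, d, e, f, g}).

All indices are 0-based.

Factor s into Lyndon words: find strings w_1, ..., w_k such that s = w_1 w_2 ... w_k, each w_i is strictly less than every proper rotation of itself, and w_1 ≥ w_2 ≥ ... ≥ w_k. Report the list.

emit factor 1: 'de' (i=0, period=2)
emit factor 2: 'b' (i=2, period=1)
emit factor 3: 'aefb' (i=3, period=4)
emit factor 4: 'aabcfadf' (i=7, period=8)

["de", "b", "aefb", "aabcfadf"]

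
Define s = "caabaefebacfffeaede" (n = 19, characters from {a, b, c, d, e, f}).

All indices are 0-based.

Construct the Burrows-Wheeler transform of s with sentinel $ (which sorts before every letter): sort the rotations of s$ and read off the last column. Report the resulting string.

ecabebea$aedffaafefc

rank  rotation              last
    0  $caabaefebacfffeaede  e
    1  aabaefebacfffeaede$c  c
    2  abaefebacfffeaede$ca  a
    3  acfffeaede$caabaefeb  b
    4  aede$caabaefebacfffe  e
    5  aefebacfffeaede$caab  b
    6  bacfffeaede$caabaefe  e
    7  baefebacfffeaede$caa  a
    8  caabaefebacfffeaede$  $
    9  cfffeaede$caabaefeba  a
   10  de$caabaefebacfffeae  e
   11  e$caabaefebacfffeaed  d
   12  eaede$caabaefebacfff  f
   13  ebacfffeaede$caabaef  f
   14  ede$caabaefebacfffea  a
   15  efebacfffeaede$caaba  a
   16  feaede$caabaefebacff  f
   17  febacfffeaede$caabae  e
   18  ffeaede$caabaefebacf  f
   19  fffeaede$caabaefebac  c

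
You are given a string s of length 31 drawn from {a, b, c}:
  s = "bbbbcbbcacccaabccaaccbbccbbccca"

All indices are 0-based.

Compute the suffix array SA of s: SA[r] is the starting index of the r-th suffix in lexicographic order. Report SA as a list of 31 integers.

[30, 12, 17, 13, 18, 8, 0, 1, 5, 2, 21, 25, 6, 3, 14, 22, 26, 29, 11, 16, 7, 4, 20, 24, 28, 10, 15, 19, 23, 27, 9]

sorted suffixes:
  #0 SA[0]=30  'a'
  #1 SA[1]=12  'aabccaaccbbccbbccca'
  #2 SA[2]=17  'aaccbbccbbccca'
  #3 SA[3]=13  'abccaaccbbccbbccca'
  #4 SA[4]=18  'accbbccbbccca'
  #5 SA[5]=8  'acccaabccaaccbbccbbccca'
  #6 SA[6]=0  'bbbbcbbcacccaabccaaccbbccbbccca'
  #7 SA[7]=1  'bbbcbbcacccaabccaaccbbccbbccca'
  #8 SA[8]=5  'bbcacccaabccaaccbbccbbccca'
  #9 SA[9]=2  'bbcbbcacccaabccaaccbbccbbccca'
  #10 SA[10]=21  'bbccbbccca'
  #11 SA[11]=25  'bbccca'
  #12 SA[12]=6  'bcacccaabccaaccbbccbbccca'
  #13 SA[13]=3  'bcbbcacccaabccaaccbbccbbccca'
  #14 SA[14]=14  'bccaaccbbccbbccca'
  #15 SA[15]=22  'bccbbccca'
  #16 SA[16]=26  'bccca'
  #17 SA[17]=29  'ca'
  #18 SA[18]=11  'caabccaaccbbccbbccca'
  #19 SA[19]=16  'caaccbbccbbccca'
  #20 SA[20]=7  'cacccaabccaaccbbccbbccca'
  #21 SA[21]=4  'cbbcacccaabccaaccbbccbbccca'
  #22 SA[22]=20  'cbbccbbccca'
  #23 SA[23]=24  'cbbccca'
  #24 SA[24]=28  'cca'
  #25 SA[25]=10  'ccaabccaaccbbccbbccca'
  #26 SA[26]=15  'ccaaccbbccbbccca'
  #27 SA[27]=19  'ccbbccbbccca'
  #28 SA[28]=23  'ccbbccca'
  #29 SA[29]=27  'ccca'
  #30 SA[30]=9  'cccaabccaaccbbccbbccca'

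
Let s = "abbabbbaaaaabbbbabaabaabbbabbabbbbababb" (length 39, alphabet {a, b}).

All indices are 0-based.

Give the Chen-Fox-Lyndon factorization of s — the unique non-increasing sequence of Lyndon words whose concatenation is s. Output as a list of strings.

emit factor 1: 'abbabbb' (i=0, period=7)
emit factor 2: 'aaaaabbbbabaabaabbbabbabbbbababb' (i=7, period=32)

["abbabbb", "aaaaabbbbabaabaabbbabbabbbbababb"]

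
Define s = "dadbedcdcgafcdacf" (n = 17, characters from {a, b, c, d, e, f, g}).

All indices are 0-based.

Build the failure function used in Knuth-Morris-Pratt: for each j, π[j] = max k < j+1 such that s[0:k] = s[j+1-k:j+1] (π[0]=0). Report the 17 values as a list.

π[0] = 0
j=1 s[j]='a': π[1]=0 (border '')
j=2 s[j]='d': π[2]=1 (border 'd')
j=3 s[j]='b': k: 1→0; π[3]=0 (border '')
j=4 s[j]='e': π[4]=0 (border '')
j=5 s[j]='d': π[5]=1 (border 'd')
j=6 s[j]='c': k: 1→0; π[6]=0 (border '')
j=7 s[j]='d': π[7]=1 (border 'd')
j=8 s[j]='c': k: 1→0; π[8]=0 (border '')
j=9 s[j]='g': π[9]=0 (border '')
j=10 s[j]='a': π[10]=0 (border '')
j=11 s[j]='f': π[11]=0 (border '')
j=12 s[j]='c': π[12]=0 (border '')
j=13 s[j]='d': π[13]=1 (border 'd')
j=14 s[j]='a': π[14]=2 (border 'da')
j=15 s[j]='c': k: 2→0; π[15]=0 (border '')
j=16 s[j]='f': π[16]=0 (border '')

[0, 0, 1, 0, 0, 1, 0, 1, 0, 0, 0, 0, 0, 1, 2, 0, 0]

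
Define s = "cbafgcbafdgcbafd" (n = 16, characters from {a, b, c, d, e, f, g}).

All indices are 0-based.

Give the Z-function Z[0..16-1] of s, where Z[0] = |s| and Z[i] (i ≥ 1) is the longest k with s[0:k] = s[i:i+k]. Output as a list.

Z[0]=16
i=1: i≥r, start 0; Z[1]=0
i=2: i≥r, start 0; Z[2]=0
i=3: i≥r, start 0; Z[3]=0
i=4: i≥r, start 0; Z[4]=0
i=5: i≥r, start 0; Z[5]=4 grow→box=[5,9)
i=6: min(r-i=3, Z[1]=0)=0; Z[6]=0
i=7: min(r-i=2, Z[2]=0)=0; Z[7]=0
i=8: min(r-i=1, Z[3]=0)=0; Z[8]=0
i=9: i≥r, start 0; Z[9]=0
i=10: i≥r, start 0; Z[10]=0
i=11: i≥r, start 0; Z[11]=4 grow→box=[11,15)
i=12: min(r-i=3, Z[1]=0)=0; Z[12]=0
i=13: min(r-i=2, Z[2]=0)=0; Z[13]=0
i=14: min(r-i=1, Z[3]=0)=0; Z[14]=0
i=15: i≥r, start 0; Z[15]=0

[16, 0, 0, 0, 0, 4, 0, 0, 0, 0, 0, 4, 0, 0, 0, 0]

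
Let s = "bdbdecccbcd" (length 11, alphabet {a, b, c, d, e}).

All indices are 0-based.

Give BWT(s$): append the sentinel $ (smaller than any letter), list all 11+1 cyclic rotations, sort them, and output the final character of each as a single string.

dc$dccebcbbd

rank  rotation      last
    0  $bdbdecccbcd  d
    1  bcd$bdbdeccc  c
    2  bdbdecccbcd$  $
    3  bdecccbcd$bd  d
    4  cbcd$bdbdecc  c
    5  ccbcd$bdbdec  c
    6  cccbcd$bdbde  e
    7  cd$bdbdecccb  b
    8  d$bdbdecccbc  c
    9  dbdecccbcd$b  b
   10  decccbcd$bdb  b
   11  ecccbcd$bdbd  d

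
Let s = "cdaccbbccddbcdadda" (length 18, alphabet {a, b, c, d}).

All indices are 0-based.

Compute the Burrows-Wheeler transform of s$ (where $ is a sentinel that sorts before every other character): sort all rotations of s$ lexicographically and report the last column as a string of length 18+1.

rank  rotation             last
    0  $cdaccbbccddbcdadda  a
    1  a$cdaccbbccddbcdadd  d
    2  accbbccddbcdadda$cd  d
    3  adda$cdaccbbccddbcd  d
    4  bbccddbcdadda$cdacc  c
    5  bccddbcdadda$cdaccb  b
    6  bcdadda$cdaccbbccdd  d
    7  cbbccddbcdadda$cdac  c
    8  ccbbccddbcdadda$cda  a
    9  ccddbcdadda$cdaccbb  b
   10  cdaccbbccddbcdadda$  $
   11  cdadda$cdaccbbccddb  b
   12  cddbcdadda$cdaccbbc  c
   13  da$cdaccbbccddbcdad  d
   14  daccbbccddbcdadda$c  c
   15  dadda$cdaccbbccddbc  c
   16  dbcdadda$cdaccbbccd  d
   17  dda$cdaccbbccddbcda  a
   18  ddbcdadda$cdaccbbcc  c

adddcbdcab$bcdccdac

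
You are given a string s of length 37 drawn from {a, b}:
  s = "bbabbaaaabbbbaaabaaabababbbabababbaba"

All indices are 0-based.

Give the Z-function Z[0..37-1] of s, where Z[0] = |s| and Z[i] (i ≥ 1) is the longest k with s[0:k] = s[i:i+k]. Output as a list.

[37, 1, 0, 3, 1, 0, 0, 0, 0, 2, 2, 3, 1, 0, 0, 0, 1, 0, 0, 0, 1, 0, 1, 0, 2, 4, 1, 0, 1, 0, 1, 0, 4, 1, 0, 1, 0]

Z[0]=37
i=1: i≥r, start 0; Z[1]=1 grow→box=[1,2)
i=2: i≥r, start 0; Z[2]=0
i=3: i≥r, start 0; Z[3]=3 grow→box=[3,6)
i=4: min(r-i=2, Z[1]=1)=1; Z[4]=1
i=5: min(r-i=1, Z[2]=0)=0; Z[5]=0
i=6: i≥r, start 0; Z[6]=0
i=7: i≥r, start 0; Z[7]=0
i=8: i≥r, start 0; Z[8]=0
i=9: i≥r, start 0; Z[9]=2 grow→box=[9,11)
i=10: min(r-i=1, Z[1]=1)=1; Z[10]=2 grow→box=[10,12)
i=11: min(r-i=1, Z[1]=1)=1; Z[11]=3 grow→box=[11,14)
i=12: min(r-i=2, Z[1]=1)=1; Z[12]=1
i=13: min(r-i=1, Z[2]=0)=0; Z[13]=0
i=14: i≥r, start 0; Z[14]=0
i=15: i≥r, start 0; Z[15]=0
i=16: i≥r, start 0; Z[16]=1 grow→box=[16,17)
i=17: i≥r, start 0; Z[17]=0
i=18: i≥r, start 0; Z[18]=0
i=19: i≥r, start 0; Z[19]=0
i=20: i≥r, start 0; Z[20]=1 grow→box=[20,21)
i=21: i≥r, start 0; Z[21]=0
i=22: i≥r, start 0; Z[22]=1 grow→box=[22,23)
i=23: i≥r, start 0; Z[23]=0
i=24: i≥r, start 0; Z[24]=2 grow→box=[24,26)
i=25: min(r-i=1, Z[1]=1)=1; Z[25]=4 grow→box=[25,29)
i=26: min(r-i=3, Z[1]=1)=1; Z[26]=1
i=27: min(r-i=2, Z[2]=0)=0; Z[27]=0
i=28: min(r-i=1, Z[3]=3)=1; Z[28]=1
i=29: i≥r, start 0; Z[29]=0
i=30: i≥r, start 0; Z[30]=1 grow→box=[30,31)
i=31: i≥r, start 0; Z[31]=0
i=32: i≥r, start 0; Z[32]=4 grow→box=[32,36)
i=33: min(r-i=3, Z[1]=1)=1; Z[33]=1
i=34: min(r-i=2, Z[2]=0)=0; Z[34]=0
i=35: min(r-i=1, Z[3]=3)=1; Z[35]=1
i=36: i≥r, start 0; Z[36]=0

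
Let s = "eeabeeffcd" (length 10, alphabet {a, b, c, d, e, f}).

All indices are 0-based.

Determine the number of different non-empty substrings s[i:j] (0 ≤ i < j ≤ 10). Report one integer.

50

rank→(start, suffix):
  0 → (2, 'abeeffcd')
  1 → (3, 'beeffcd')
  2 → (8, 'cd')
  3 → (9, 'd')
  4 → (1, 'eabeeffcd')
  5 → (0, 'eeabeeffcd')
  6 → (4, 'eeffcd')
  7 → (5, 'effcd')
  8 → (7, 'fcd')
  9 → (6, 'ffcd')

SA = [2, 3, 8, 9, 1, 0, 4, 5, 7, 6]
rank  pair      lcp
   1  s[2:],s[3:]  0  ''
   2  s[3:],s[8:]  0  ''
   3  s[8:],s[9:]  0  ''
   4  s[9:],s[1:]  0  ''
   5  s[1:],s[0:]  1  'e'
   6  s[0:],s[4:]  2  'ee'
   7  s[4:],s[5:]  1  'e'
   8  s[5:],s[7:]  0  ''
   9  s[7:],s[6:]  1  'f'

n(n+1)/2 = 10·11/2 = 55
Σ LCP = 0 + 0 + 0 + 0 + 0 + 1 + 2 + 1 + 0 + 1 = 5
distinct = 55 − 5 = 50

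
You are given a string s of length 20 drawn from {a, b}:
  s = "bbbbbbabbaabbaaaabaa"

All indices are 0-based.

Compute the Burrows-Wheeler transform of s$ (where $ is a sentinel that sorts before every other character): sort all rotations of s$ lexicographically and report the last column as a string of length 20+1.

aabbaabaababbbaabbbb$

rank  rotation               last
    0  $bbbbbbabbaabbaaaabaa  a
    1  a$bbbbbbabbaabbaaaaba  a
    2  aa$bbbbbbabbaabbaaaab  b
    3  aaaabaa$bbbbbbabbaabb  b
    4  aaabaa$bbbbbbabbaabba  a
    5  aabaa$bbbbbbabbaabbaa  a
    6  aabbaaaabaa$bbbbbbabb  b
    7  abaa$bbbbbbabbaabbaaa  a
    8  abbaaaabaa$bbbbbbabba  a
    9  abbaabbaaaabaa$bbbbbb  b
   10  baa$bbbbbbabbaabbaaaa  a
   11  baaaabaa$bbbbbbabbaab  b
   12  baabbaaaabaa$bbbbbbab  b
   13  babbaabbaaaabaa$bbbbb  b
   14  bbaaaabaa$bbbbbbabbaa  a
   15  bbaabbaaaabaa$bbbbbba  a
   16  bbabbaabbaaaabaa$bbbb  b
   17  bbbabbaabbaaaabaa$bbb  b
   18  bbbbabbaabbaaaabaa$bb  b
   19  bbbbbabbaabbaaaabaa$b  b
   20  bbbbbbabbaabbaaaabaa$  $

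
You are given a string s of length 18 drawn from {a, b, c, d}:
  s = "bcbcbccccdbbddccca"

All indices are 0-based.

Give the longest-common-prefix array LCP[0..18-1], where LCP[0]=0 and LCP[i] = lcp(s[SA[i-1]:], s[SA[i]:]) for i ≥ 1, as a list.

sorted suffixes:
  #0 SA[0]=17  'a'
  #1 SA[1]=10  'bbddccca'
  #2 SA[2]=0  'bcbcbccccdbbddccca'
  #3 SA[3]=2  'bcbccccdbbddccca'
  #4 SA[4]=4  'bccccdbbddccca'
  #5 SA[5]=11  'bddccca'
  #6 SA[6]=16  'ca'
  #7 SA[7]=1  'cbcbccccdbbddccca'
  #8 SA[8]=3  'cbccccdbbddccca'
  #9 SA[9]=15  'cca'
  #10 SA[10]=14  'ccca'
  #11 SA[11]=5  'ccccdbbddccca'
  #12 SA[12]=6  'cccdbbddccca'
  #13 SA[13]=7  'ccdbbddccca'
  #14 SA[14]=8  'cdbbddccca'
  #15 SA[15]=9  'dbbddccca'
  #16 SA[16]=13  'dccca'
  #17 SA[17]=12  'ddccca'

SA = [17, 10, 0, 2, 4, 11, 16, 1, 3, 15, 14, 5, 6, 7, 8, 9, 13, 12]
rank  pair      lcp
   1  s[17:],s[10:]  0  ''
   2  s[10:],s[0:]  1  'b'
   3  s[0:],s[2:]  4  'bcbc'
   4  s[2:],s[4:]  2  'bc'
   5  s[4:],s[11:]  1  'b'
   6  s[11:],s[16:]  0  ''
   7  s[16:],s[1:]  1  'c'
   8  s[1:],s[3:]  3  'cbc'
   9  s[3:],s[15:]  1  'c'
  10  s[15:],s[14:]  2  'cc'
  11  s[14:],s[5:]  3  'ccc'
  12  s[5:],s[6:]  3  'ccc'
  13  s[6:],s[7:]  2  'cc'
  14  s[7:],s[8:]  1  'c'
  15  s[8:],s[9:]  0  ''
  16  s[9:],s[13:]  1  'd'
  17  s[13:],s[12:]  1  'd'

[0, 0, 1, 4, 2, 1, 0, 1, 3, 1, 2, 3, 3, 2, 1, 0, 1, 1]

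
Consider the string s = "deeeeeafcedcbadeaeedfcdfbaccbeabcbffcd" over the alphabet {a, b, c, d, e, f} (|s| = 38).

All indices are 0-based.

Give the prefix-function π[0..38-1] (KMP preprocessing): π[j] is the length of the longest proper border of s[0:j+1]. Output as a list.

π[0] = 0
j=1 s[j]='e': π[1]=0 (border '')
j=2 s[j]='e': π[2]=0 (border '')
j=3 s[j]='e': π[3]=0 (border '')
j=4 s[j]='e': π[4]=0 (border '')
j=5 s[j]='e': π[5]=0 (border '')
j=6 s[j]='a': π[6]=0 (border '')
j=7 s[j]='f': π[7]=0 (border '')
j=8 s[j]='c': π[8]=0 (border '')
j=9 s[j]='e': π[9]=0 (border '')
j=10 s[j]='d': π[10]=1 (border 'd')
j=11 s[j]='c': k: 1→0; π[11]=0 (border '')
j=12 s[j]='b': π[12]=0 (border '')
j=13 s[j]='a': π[13]=0 (border '')
j=14 s[j]='d': π[14]=1 (border 'd')
j=15 s[j]='e': π[15]=2 (border 'de')
j=16 s[j]='a': k: 2→0; π[16]=0 (border '')
j=17 s[j]='e': π[17]=0 (border '')
j=18 s[j]='e': π[18]=0 (border '')
j=19 s[j]='d': π[19]=1 (border 'd')
j=20 s[j]='f': k: 1→0; π[20]=0 (border '')
j=21 s[j]='c': π[21]=0 (border '')
j=22 s[j]='d': π[22]=1 (border 'd')
j=23 s[j]='f': k: 1→0; π[23]=0 (border '')
j=24 s[j]='b': π[24]=0 (border '')
j=25 s[j]='a': π[25]=0 (border '')
j=26 s[j]='c': π[26]=0 (border '')
j=27 s[j]='c': π[27]=0 (border '')
j=28 s[j]='b': π[28]=0 (border '')
j=29 s[j]='e': π[29]=0 (border '')
j=30 s[j]='a': π[30]=0 (border '')
j=31 s[j]='b': π[31]=0 (border '')
j=32 s[j]='c': π[32]=0 (border '')
j=33 s[j]='b': π[33]=0 (border '')
j=34 s[j]='f': π[34]=0 (border '')
j=35 s[j]='f': π[35]=0 (border '')
j=36 s[j]='c': π[36]=0 (border '')
j=37 s[j]='d': π[37]=1 (border 'd')

[0, 0, 0, 0, 0, 0, 0, 0, 0, 0, 1, 0, 0, 0, 1, 2, 0, 0, 0, 1, 0, 0, 1, 0, 0, 0, 0, 0, 0, 0, 0, 0, 0, 0, 0, 0, 0, 1]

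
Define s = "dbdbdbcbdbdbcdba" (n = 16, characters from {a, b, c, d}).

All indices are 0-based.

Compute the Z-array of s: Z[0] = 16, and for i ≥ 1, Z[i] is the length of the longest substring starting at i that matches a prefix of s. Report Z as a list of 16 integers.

[16, 0, 4, 0, 2, 0, 0, 0, 4, 0, 2, 0, 0, 2, 0, 0]

Z[0]=16
i=1: fresh scan; Z[1]=0
i=2: fresh scan; Z[2]=4 extend→box=[2,6)
i=3: min(r-i=3, Z[1]=0)=0; Z[3]=0
i=4: min(r-i=2, Z[2]=4)=2; Z[4]=2
i=5: min(r-i=1, Z[3]=0)=0; Z[5]=0
i=6: fresh scan; Z[6]=0
i=7: fresh scan; Z[7]=0
i=8: fresh scan; Z[8]=4 extend→box=[8,12)
i=9: min(r-i=3, Z[1]=0)=0; Z[9]=0
i=10: min(r-i=2, Z[2]=4)=2; Z[10]=2
i=11: min(r-i=1, Z[3]=0)=0; Z[11]=0
i=12: fresh scan; Z[12]=0
i=13: fresh scan; Z[13]=2 extend→box=[13,15)
i=14: min(r-i=1, Z[1]=0)=0; Z[14]=0
i=15: fresh scan; Z[15]=0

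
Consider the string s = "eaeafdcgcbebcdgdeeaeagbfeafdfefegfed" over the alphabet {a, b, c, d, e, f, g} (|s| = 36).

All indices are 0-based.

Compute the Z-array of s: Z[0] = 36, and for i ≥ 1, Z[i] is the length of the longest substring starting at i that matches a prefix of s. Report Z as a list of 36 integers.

Z[0]=36
i=1: fresh scan; Z[1]=0
i=2: fresh scan; Z[2]=2 scan→box=[2,4)
i=3: min(r-i=1, Z[1]=0)=0; Z[3]=0
i=4: fresh scan; Z[4]=0
i=5: fresh scan; Z[5]=0
i=6: fresh scan; Z[6]=0
i=7: fresh scan; Z[7]=0
i=8: fresh scan; Z[8]=0
i=9: fresh scan; Z[9]=0
i=10: fresh scan; Z[10]=1 scan→box=[10,11)
i=11: fresh scan; Z[11]=0
i=12: fresh scan; Z[12]=0
i=13: fresh scan; Z[13]=0
i=14: fresh scan; Z[14]=0
i=15: fresh scan; Z[15]=0
i=16: fresh scan; Z[16]=1 scan→box=[16,17)
i=17: fresh scan; Z[17]=4 scan→box=[17,21)
i=18: min(r-i=3, Z[1]=0)=0; Z[18]=0
i=19: min(r-i=2, Z[2]=2)=2; Z[19]=2
i=20: min(r-i=1, Z[3]=0)=0; Z[20]=0
i=21: fresh scan; Z[21]=0
i=22: fresh scan; Z[22]=0
i=23: fresh scan; Z[23]=0
i=24: fresh scan; Z[24]=2 scan→box=[24,26)
i=25: min(r-i=1, Z[1]=0)=0; Z[25]=0
i=26: fresh scan; Z[26]=0
i=27: fresh scan; Z[27]=0
i=28: fresh scan; Z[28]=0
i=29: fresh scan; Z[29]=1 scan→box=[29,30)
i=30: fresh scan; Z[30]=0
i=31: fresh scan; Z[31]=1 scan→box=[31,32)
i=32: fresh scan; Z[32]=0
i=33: fresh scan; Z[33]=0
i=34: fresh scan; Z[34]=1 scan→box=[34,35)
i=35: fresh scan; Z[35]=0

[36, 0, 2, 0, 0, 0, 0, 0, 0, 0, 1, 0, 0, 0, 0, 0, 1, 4, 0, 2, 0, 0, 0, 0, 2, 0, 0, 0, 0, 1, 0, 1, 0, 0, 1, 0]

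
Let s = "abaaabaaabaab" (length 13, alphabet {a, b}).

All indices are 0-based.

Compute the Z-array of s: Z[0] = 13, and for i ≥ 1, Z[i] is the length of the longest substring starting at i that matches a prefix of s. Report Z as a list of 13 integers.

[13, 0, 1, 1, 8, 0, 1, 1, 4, 0, 1, 2, 0]

Z[0]=13
i=1: i≥r, start 0; Z[1]=0
i=2: i≥r, start 0; Z[2]=1 scan→box=[2,3)
i=3: i≥r, start 0; Z[3]=1 scan→box=[3,4)
i=4: i≥r, start 0; Z[4]=8 scan→box=[4,12)
i=5: min(r-i=7, Z[1]=0)=0; Z[5]=0
i=6: min(r-i=6, Z[2]=1)=1; Z[6]=1
i=7: min(r-i=5, Z[3]=1)=1; Z[7]=1
i=8: min(r-i=4, Z[4]=8)=4; Z[8]=4
i=9: min(r-i=3, Z[5]=0)=0; Z[9]=0
i=10: min(r-i=2, Z[6]=1)=1; Z[10]=1
i=11: min(r-i=1, Z[7]=1)=1; Z[11]=2 scan→box=[11,13)
i=12: min(r-i=1, Z[1]=0)=0; Z[12]=0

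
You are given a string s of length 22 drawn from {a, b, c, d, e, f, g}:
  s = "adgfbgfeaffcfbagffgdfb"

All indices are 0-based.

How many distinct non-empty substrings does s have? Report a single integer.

233

rank | idx | suffix
   0 |   0 | adgfbgfeaffcfbagffgdfb
   1 |   8 | affcfbagffgdfb
   2 |  14 | agffgdfb
   3 |  21 | b
   4 |  13 | bagffgdfb
   5 |   4 | bgfeaffcfbagffgdfb
   6 |  11 | cfbagffgdfb
   7 |  19 | dfb
   8 |   1 | dgfbgfeaffcfbagffgdfb
   9 |   7 | eaffcfbagffgdfb
  10 |  20 | fb
  11 |  12 | fbagffgdfb
  12 |   3 | fbgfeaffcfbagffgdfb
  13 |  10 | fcfbagffgdfb
  14 |   6 | feaffcfbagffgdfb
  15 |   9 | ffcfbagffgdfb
  16 |  16 | ffgdfb
  17 |  17 | fgdfb
  18 |  18 | gdfb
  19 |   2 | gfbgfeaffcfbagffgdfb
  20 |   5 | gfeaffcfbagffgdfb
  21 |  15 | gffgdfb

SA = [0, 8, 14, 21, 13, 4, 11, 19, 1, 7, 20, 12, 3, 10, 6, 9, 16, 17, 18, 2, 5, 15]
[i] adj suffixes → lcp
  [1] 0/8 → 1 ('a')
  [2] 8/14 → 1 ('a')
  [3] 14/21 → 0 ('')
  [4] 21/13 → 1 ('b')
  [5] 13/4 → 1 ('b')
  [6] 4/11 → 0 ('')
  [7] 11/19 → 0 ('')
  [8] 19/1 → 1 ('d')
  [9] 1/7 → 0 ('')
  [10] 7/20 → 0 ('')
  [11] 20/12 → 2 ('fb')
  [12] 12/3 → 2 ('fb')
  [13] 3/10 → 1 ('f')
  [14] 10/6 → 1 ('f')
  [15] 6/9 → 1 ('f')
  [16] 9/16 → 2 ('ff')
  [17] 16/17 → 1 ('f')
  [18] 17/18 → 0 ('')
  [19] 18/2 → 1 ('g')
  [20] 2/5 → 2 ('gf')
  [21] 5/15 → 2 ('gf')

n(n+1)/2 = 22·23/2 = 253
Σ LCP = 0 + 1 + 1 + 0 + 1 + 1 + 0 + 0 + 1 + 0 + 0 + 2 + 2 + 1 + 1 + 1 + 2 + 1 + 0 + 1 + 2 + 2 = 20
distinct = 253 − 20 = 233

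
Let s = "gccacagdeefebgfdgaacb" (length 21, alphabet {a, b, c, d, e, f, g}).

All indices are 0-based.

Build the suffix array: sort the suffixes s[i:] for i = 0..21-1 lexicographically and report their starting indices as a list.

[17, 3, 18, 5, 20, 12, 2, 4, 19, 1, 7, 15, 11, 8, 9, 14, 10, 16, 0, 6, 13]

sorted suffixes:
  #0 SA[0]=17  'aacb'
  #1 SA[1]=3  'acagdeefebgfdgaacb'
  #2 SA[2]=18  'acb'
  #3 SA[3]=5  'agdeefebgfdgaacb'
  #4 SA[4]=20  'b'
  #5 SA[5]=12  'bgfdgaacb'
  #6 SA[6]=2  'cacagdeefebgfdgaacb'
  #7 SA[7]=4  'cagdeefebgfdgaacb'
  #8 SA[8]=19  'cb'
  #9 SA[9]=1  'ccacagdeefebgfdgaacb'
  #10 SA[10]=7  'deefebgfdgaacb'
  #11 SA[11]=15  'dgaacb'
  #12 SA[12]=11  'ebgfdgaacb'
  #13 SA[13]=8  'eefebgfdgaacb'
  #14 SA[14]=9  'efebgfdgaacb'
  #15 SA[15]=14  'fdgaacb'
  #16 SA[16]=10  'febgfdgaacb'
  #17 SA[17]=16  'gaacb'
  #18 SA[18]=0  'gccacagdeefebgfdgaacb'
  #19 SA[19]=6  'gdeefebgfdgaacb'
  #20 SA[20]=13  'gfdgaacb'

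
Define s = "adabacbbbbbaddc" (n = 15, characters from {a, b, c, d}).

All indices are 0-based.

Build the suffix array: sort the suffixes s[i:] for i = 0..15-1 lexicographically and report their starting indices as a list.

[2, 4, 0, 11, 3, 10, 9, 8, 7, 6, 14, 5, 1, 13, 12]

rank→(start, suffix):
  0 → (2, 'abacbbbbbaddc')
  1 → (4, 'acbbbbbaddc')
  2 → (0, 'adabacbbbbbaddc')
  3 → (11, 'addc')
  4 → (3, 'bacbbbbbaddc')
  5 → (10, 'baddc')
  6 → (9, 'bbaddc')
  7 → (8, 'bbbaddc')
  8 → (7, 'bbbbaddc')
  9 → (6, 'bbbbbaddc')
  10 → (14, 'c')
  11 → (5, 'cbbbbbaddc')
  12 → (1, 'dabacbbbbbaddc')
  13 → (13, 'dc')
  14 → (12, 'ddc')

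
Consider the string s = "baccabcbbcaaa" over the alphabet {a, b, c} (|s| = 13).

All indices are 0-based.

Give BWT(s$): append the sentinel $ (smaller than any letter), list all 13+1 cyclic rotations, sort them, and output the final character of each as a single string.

rank  rotation        last
    0  $baccabcbbcaaa  a
    1  a$baccabcbbcaa  a
    2  aa$baccabcbbca  a
    3  aaa$baccabcbbc  c
    4  abcbbcaaa$bacc  c
    5  accabcbbcaaa$b  b
    6  baccabcbbcaaa$  $
    7  bbcaaa$baccabc  c
    8  bcaaa$baccabcb  b
    9  bcbbcaaa$bacca  a
   10  caaa$baccabcbb  b
   11  cabcbbcaaa$bac  c
   12  cbbcaaa$baccab  b
   13  ccabcbbcaaa$ba  a

aaaccb$cbabcba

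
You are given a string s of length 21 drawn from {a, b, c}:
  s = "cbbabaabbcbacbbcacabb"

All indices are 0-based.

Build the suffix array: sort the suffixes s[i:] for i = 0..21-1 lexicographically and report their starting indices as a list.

[5, 3, 18, 6, 16, 11, 20, 4, 2, 10, 19, 1, 13, 7, 14, 8, 17, 15, 9, 0, 12]

rank→(start, suffix):
  0 → (5, 'aabbcbacbbcacabb')
  1 → (3, 'abaabbcbacbbcacabb')
  2 → (18, 'abb')
  3 → (6, 'abbcbacbbcacabb')
  4 → (16, 'acabb')
  5 → (11, 'acbbcacabb')
  6 → (20, 'b')
  7 → (4, 'baabbcbacbbcacabb')
  8 → (2, 'babaabbcbacbbcacabb')
  9 → (10, 'bacbbcacabb')
  10 → (19, 'bb')
  11 → (1, 'bbabaabbcbacbbcacabb')
  12 → (13, 'bbcacabb')
  13 → (7, 'bbcbacbbcacabb')
  14 → (14, 'bcacabb')
  15 → (8, 'bcbacbbcacabb')
  16 → (17, 'cabb')
  17 → (15, 'cacabb')
  18 → (9, 'cbacbbcacabb')
  19 → (0, 'cbbabaabbcbacbbcacabb')
  20 → (12, 'cbbcacabb')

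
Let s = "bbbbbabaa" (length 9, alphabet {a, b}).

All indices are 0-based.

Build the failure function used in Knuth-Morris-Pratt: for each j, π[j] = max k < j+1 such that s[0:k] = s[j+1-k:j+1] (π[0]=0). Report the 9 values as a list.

[0, 1, 2, 3, 4, 0, 1, 0, 0]

π[0] = 0
j=1 s[j]='b': π[1]=1 (border 'b')
j=2 s[j]='b': π[2]=2 (border 'bb')
j=3 s[j]='b': π[3]=3 (border 'bbb')
j=4 s[j]='b': π[4]=4 (border 'bbbb')
j=5 s[j]='a': k: 4→3→2→1→0; π[5]=0 (border '')
j=6 s[j]='b': π[6]=1 (border 'b')
j=7 s[j]='a': k: 1→0; π[7]=0 (border '')
j=8 s[j]='a': π[8]=0 (border '')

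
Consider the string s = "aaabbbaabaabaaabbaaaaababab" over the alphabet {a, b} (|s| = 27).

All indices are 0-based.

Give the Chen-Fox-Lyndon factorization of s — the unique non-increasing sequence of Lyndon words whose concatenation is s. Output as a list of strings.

emit factor 1: 'aaabbbaabaab' (i=0, period=12)
emit factor 2: 'aaabb' (i=12, period=5)
emit factor 3: 'aaaaababab' (i=17, period=10)

["aaabbbaabaab", "aaabb", "aaaaababab"]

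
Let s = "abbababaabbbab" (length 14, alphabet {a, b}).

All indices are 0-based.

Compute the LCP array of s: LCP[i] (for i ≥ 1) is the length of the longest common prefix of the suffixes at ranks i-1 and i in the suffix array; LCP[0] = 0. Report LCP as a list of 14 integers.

rank | idx | suffix
   0 |   7 | aabbbab
   1 |  12 | ab
   2 |   5 | abaabbbab
   3 |   3 | ababaabbbab
   4 |   0 | abbababaabbbab
   5 |   8 | abbbab
   6 |  13 | b
   7 |   6 | baabbbab
   8 |  11 | bab
   9 |   4 | babaabbbab
  10 |   2 | bababaabbbab
  11 |  10 | bbab
  12 |   1 | bbababaabbbab
  13 |   9 | bbbab

SA = [7, 12, 5, 3, 0, 8, 13, 6, 11, 4, 2, 10, 1, 9]
rank  pair      lcp
   1  s[7:],s[12:]  1  'a'
   2  s[12:],s[5:]  2  'ab'
   3  s[5:],s[3:]  3  'aba'
   4  s[3:],s[0:]  2  'ab'
   5  s[0:],s[8:]  3  'abb'
   6  s[8:],s[13:]  0  ''
   7  s[13:],s[6:]  1  'b'
   8  s[6:],s[11:]  2  'ba'
   9  s[11:],s[4:]  3  'bab'
  10  s[4:],s[2:]  4  'baba'
  11  s[2:],s[10:]  1  'b'
  12  s[10:],s[1:]  4  'bbab'
  13  s[1:],s[9:]  2  'bb'

[0, 1, 2, 3, 2, 3, 0, 1, 2, 3, 4, 1, 4, 2]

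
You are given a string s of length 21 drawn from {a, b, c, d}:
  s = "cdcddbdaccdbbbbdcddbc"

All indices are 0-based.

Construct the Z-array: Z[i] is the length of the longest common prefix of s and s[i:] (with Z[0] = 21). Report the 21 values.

Z[0]=21
i=1: outside box; Z[1]=0
i=2: outside box; Z[2]=2 scan→box=[2,4)
i=3: min(r-i=1, Z[1]=0)=0; Z[3]=0
i=4: outside box; Z[4]=0
i=5: outside box; Z[5]=0
i=6: outside box; Z[6]=0
i=7: outside box; Z[7]=0
i=8: outside box; Z[8]=1 scan→box=[8,9)
i=9: outside box; Z[9]=2 scan→box=[9,11)
i=10: min(r-i=1, Z[1]=0)=0; Z[10]=0
i=11: outside box; Z[11]=0
i=12: outside box; Z[12]=0
i=13: outside box; Z[13]=0
i=14: outside box; Z[14]=0
i=15: outside box; Z[15]=0
i=16: outside box; Z[16]=2 scan→box=[16,18)
i=17: min(r-i=1, Z[1]=0)=0; Z[17]=0
i=18: outside box; Z[18]=0
i=19: outside box; Z[19]=0
i=20: outside box; Z[20]=1 scan→box=[20,21)

[21, 0, 2, 0, 0, 0, 0, 0, 1, 2, 0, 0, 0, 0, 0, 0, 2, 0, 0, 0, 1]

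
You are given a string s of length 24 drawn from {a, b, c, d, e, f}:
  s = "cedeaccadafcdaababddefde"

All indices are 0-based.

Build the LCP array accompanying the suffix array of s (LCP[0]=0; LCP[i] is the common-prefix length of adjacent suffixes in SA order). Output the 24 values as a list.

sorted suffixes:
  #0 SA[0]=13  'aababddefde'
  #1 SA[1]=14  'ababddefde'
  #2 SA[2]=16  'abddefde'
  #3 SA[3]=4  'accadafcdaababddefde'
  #4 SA[4]=7  'adafcdaababddefde'
  #5 SA[5]=9  'afcdaababddefde'
  #6 SA[6]=15  'babddefde'
  #7 SA[7]=17  'bddefde'
  #8 SA[8]=6  'cadafcdaababddefde'
  #9 SA[9]=5  'ccadafcdaababddefde'
  #10 SA[10]=11  'cdaababddefde'
  #11 SA[11]=0  'cedeaccadafcdaababddefde'
  #12 SA[12]=12  'daababddefde'
  #13 SA[13]=8  'dafcdaababddefde'
  #14 SA[14]=18  'ddefde'
  #15 SA[15]=22  'de'
  #16 SA[16]=2  'deaccadafcdaababddefde'
  #17 SA[17]=19  'defde'
  #18 SA[18]=23  'e'
  #19 SA[19]=3  'eaccadafcdaababddefde'
  #20 SA[20]=1  'edeaccadafcdaababddefde'
  #21 SA[21]=20  'efde'
  #22 SA[22]=10  'fcdaababddefde'
  #23 SA[23]=21  'fde'

SA = [13, 14, 16, 4, 7, 9, 15, 17, 6, 5, 11, 0, 12, 8, 18, 22, 2, 19, 23, 3, 1, 20, 10, 21]
[i] adj suffixes → lcp
  [1] 13/14 → 1 ('a')
  [2] 14/16 → 2 ('ab')
  [3] 16/4 → 1 ('a')
  [4] 4/7 → 1 ('a')
  [5] 7/9 → 1 ('a')
  [6] 9/15 → 0 ('')
  [7] 15/17 → 1 ('b')
  [8] 17/6 → 0 ('')
  [9] 6/5 → 1 ('c')
  [10] 5/11 → 1 ('c')
  [11] 11/0 → 1 ('c')
  [12] 0/12 → 0 ('')
  [13] 12/8 → 2 ('da')
  [14] 8/18 → 1 ('d')
  [15] 18/22 → 1 ('d')
  [16] 22/2 → 2 ('de')
  [17] 2/19 → 2 ('de')
  [18] 19/23 → 0 ('')
  [19] 23/3 → 1 ('e')
  [20] 3/1 → 1 ('e')
  [21] 1/20 → 1 ('e')
  [22] 20/10 → 0 ('')
  [23] 10/21 → 1 ('f')

[0, 1, 2, 1, 1, 1, 0, 1, 0, 1, 1, 1, 0, 2, 1, 1, 2, 2, 0, 1, 1, 1, 0, 1]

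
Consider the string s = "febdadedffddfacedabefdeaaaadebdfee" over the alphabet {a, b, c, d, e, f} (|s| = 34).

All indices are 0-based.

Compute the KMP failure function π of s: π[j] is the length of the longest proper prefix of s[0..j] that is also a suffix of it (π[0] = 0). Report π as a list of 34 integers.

[0, 0, 0, 0, 0, 0, 0, 0, 1, 1, 0, 0, 1, 0, 0, 0, 0, 0, 0, 0, 1, 0, 0, 0, 0, 0, 0, 0, 0, 0, 0, 1, 2, 0]

π[0] = 0
j=1 s[j]='e': π[1]=0 (border '')
j=2 s[j]='b': π[2]=0 (border '')
j=3 s[j]='d': π[3]=0 (border '')
j=4 s[j]='a': π[4]=0 (border '')
j=5 s[j]='d': π[5]=0 (border '')
j=6 s[j]='e': π[6]=0 (border '')
j=7 s[j]='d': π[7]=0 (border '')
j=8 s[j]='f': π[8]=1 (border 'f')
j=9 s[j]='f': k: 1→0; π[9]=1 (border 'f')
j=10 s[j]='d': k: 1→0; π[10]=0 (border '')
j=11 s[j]='d': π[11]=0 (border '')
j=12 s[j]='f': π[12]=1 (border 'f')
j=13 s[j]='a': k: 1→0; π[13]=0 (border '')
j=14 s[j]='c': π[14]=0 (border '')
j=15 s[j]='e': π[15]=0 (border '')
j=16 s[j]='d': π[16]=0 (border '')
j=17 s[j]='a': π[17]=0 (border '')
j=18 s[j]='b': π[18]=0 (border '')
j=19 s[j]='e': π[19]=0 (border '')
j=20 s[j]='f': π[20]=1 (border 'f')
j=21 s[j]='d': k: 1→0; π[21]=0 (border '')
j=22 s[j]='e': π[22]=0 (border '')
j=23 s[j]='a': π[23]=0 (border '')
j=24 s[j]='a': π[24]=0 (border '')
j=25 s[j]='a': π[25]=0 (border '')
j=26 s[j]='a': π[26]=0 (border '')
j=27 s[j]='d': π[27]=0 (border '')
j=28 s[j]='e': π[28]=0 (border '')
j=29 s[j]='b': π[29]=0 (border '')
j=30 s[j]='d': π[30]=0 (border '')
j=31 s[j]='f': π[31]=1 (border 'f')
j=32 s[j]='e': π[32]=2 (border 'fe')
j=33 s[j]='e': k: 2→0; π[33]=0 (border '')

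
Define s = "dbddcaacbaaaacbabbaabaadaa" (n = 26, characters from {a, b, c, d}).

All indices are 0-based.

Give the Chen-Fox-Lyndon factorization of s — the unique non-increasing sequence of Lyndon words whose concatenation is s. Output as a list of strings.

["d", "bddc", "aacb", "aaaacbabbaabaad", "a", "a"]

emit factor 1: 'd' (i=0, period=1)
emit factor 2: 'bddc' (i=1, period=4)
emit factor 3: 'aacb' (i=5, period=4)
emit factor 4: 'aaaacbabbaabaad' (i=9, period=15)
emit factor 5: 'a' (i=24, period=1)
emit factor 6: 'a' (i=25, period=1)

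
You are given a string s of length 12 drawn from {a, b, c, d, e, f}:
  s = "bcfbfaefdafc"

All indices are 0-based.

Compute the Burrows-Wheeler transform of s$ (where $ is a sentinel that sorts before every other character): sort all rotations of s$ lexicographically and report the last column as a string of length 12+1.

cfd$ffbfabcae

rank  rotation       last
    0  $bcfbfaefdafc  c
    1  aefdafc$bcfbf  f
    2  afc$bcfbfaefd  d
    3  bcfbfaefdafc$  $
    4  bfaefdafc$bcf  f
    5  c$bcfbfaefdaf  f
    6  cfbfaefdafc$b  b
    7  dafc$bcfbfaef  f
    8  efdafc$bcfbfa  a
    9  faefdafc$bcfb  b
   10  fbfaefdafc$bc  c
   11  fc$bcfbfaefda  a
   12  fdafc$bcfbfae  e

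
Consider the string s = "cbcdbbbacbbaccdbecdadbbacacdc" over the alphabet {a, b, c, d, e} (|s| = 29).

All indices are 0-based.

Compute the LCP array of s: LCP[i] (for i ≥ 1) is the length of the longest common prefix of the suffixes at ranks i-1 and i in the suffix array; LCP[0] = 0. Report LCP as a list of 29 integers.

sorted suffixes:
  #0 SA[0]=23  'acacdc'
  #1 SA[1]=7  'acbbaccdbecdadbbacacdc'
  #2 SA[2]=11  'accdbecdadbbacacdc'
  #3 SA[3]=25  'acdc'
  #4 SA[4]=19  'adbbacacdc'
  #5 SA[5]=22  'bacacdc'
  #6 SA[6]=6  'bacbbaccdbecdadbbacacdc'
  #7 SA[7]=10  'baccdbecdadbbacacdc'
  #8 SA[8]=21  'bbacacdc'
  #9 SA[9]=5  'bbacbbaccdbecdadbbacacdc'
  #10 SA[10]=9  'bbaccdbecdadbbacacdc'
  #11 SA[11]=4  'bbbacbbaccdbecdadbbacacdc'
  #12 SA[12]=1  'bcdbbbacbbaccdbecdadbbacacdc'
  #13 SA[13]=15  'becdadbbacacdc'
  #14 SA[14]=28  'c'
  #15 SA[15]=24  'cacdc'
  #16 SA[16]=8  'cbbaccdbecdadbbacacdc'
  #17 SA[17]=0  'cbcdbbbacbbaccdbecdadbbacacdc'
  #18 SA[18]=12  'ccdbecdadbbacacdc'
  #19 SA[19]=17  'cdadbbacacdc'
  #20 SA[20]=2  'cdbbbacbbaccdbecdadbbacacdc'
  #21 SA[21]=13  'cdbecdadbbacacdc'
  #22 SA[22]=26  'cdc'
  #23 SA[23]=18  'dadbbacacdc'
  #24 SA[24]=20  'dbbacacdc'
  #25 SA[25]=3  'dbbbacbbaccdbecdadbbacacdc'
  #26 SA[26]=14  'dbecdadbbacacdc'
  #27 SA[27]=27  'dc'
  #28 SA[28]=16  'ecdadbbacacdc'

SA = [23, 7, 11, 25, 19, 22, 6, 10, 21, 5, 9, 4, 1, 15, 28, 24, 8, 0, 12, 17, 2, 13, 26, 18, 20, 3, 14, 27, 16]
rank  pair      lcp
   1  s[23:],s[7:]  2  'ac'
   2  s[7:],s[11:]  2  'ac'
   3  s[11:],s[25:]  2  'ac'
   4  s[25:],s[19:]  1  'a'
   5  s[19:],s[22:]  0  ''
   6  s[22:],s[6:]  3  'bac'
   7  s[6:],s[10:]  3  'bac'
   8  s[10:],s[21:]  1  'b'
   9  s[21:],s[5:]  4  'bbac'
  10  s[5:],s[9:]  4  'bbac'
  11  s[9:],s[4:]  2  'bb'
  12  s[4:],s[1:]  1  'b'
  13  s[1:],s[15:]  1  'b'
  14  s[15:],s[28:]  0  ''
  15  s[28:],s[24:]  1  'c'
  16  s[24:],s[8:]  1  'c'
  17  s[8:],s[0:]  2  'cb'
  18  s[0:],s[12:]  1  'c'
  19  s[12:],s[17:]  1  'c'
  20  s[17:],s[2:]  2  'cd'
  21  s[2:],s[13:]  3  'cdb'
  22  s[13:],s[26:]  2  'cd'
  23  s[26:],s[18:]  0  ''
  24  s[18:],s[20:]  1  'd'
  25  s[20:],s[3:]  3  'dbb'
  26  s[3:],s[14:]  2  'db'
  27  s[14:],s[27:]  1  'd'
  28  s[27:],s[16:]  0  ''

[0, 2, 2, 2, 1, 0, 3, 3, 1, 4, 4, 2, 1, 1, 0, 1, 1, 2, 1, 1, 2, 3, 2, 0, 1, 3, 2, 1, 0]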